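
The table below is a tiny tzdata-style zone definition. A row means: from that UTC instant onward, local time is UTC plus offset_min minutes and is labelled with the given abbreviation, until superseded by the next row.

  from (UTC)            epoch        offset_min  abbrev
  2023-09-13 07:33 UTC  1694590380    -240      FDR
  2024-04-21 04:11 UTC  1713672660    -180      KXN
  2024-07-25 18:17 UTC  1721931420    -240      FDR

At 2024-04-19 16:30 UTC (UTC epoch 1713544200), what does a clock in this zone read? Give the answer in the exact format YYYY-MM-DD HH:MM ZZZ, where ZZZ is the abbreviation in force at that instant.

2024-04-19 12:30 FDR

Query: 2024-04-19 16:30 UTC
Rule 1/3 (FDR, -04:00): 2023-09-13 07:33 UTC ≤ query < 2024-04-21 04:11 UTC
16·60 + 30 - 240 = 750 min
750 = 0·1440 + 750; 750 = 12·60 + 30 → 12:30, same day
→ 2024-04-19 12:30 FDR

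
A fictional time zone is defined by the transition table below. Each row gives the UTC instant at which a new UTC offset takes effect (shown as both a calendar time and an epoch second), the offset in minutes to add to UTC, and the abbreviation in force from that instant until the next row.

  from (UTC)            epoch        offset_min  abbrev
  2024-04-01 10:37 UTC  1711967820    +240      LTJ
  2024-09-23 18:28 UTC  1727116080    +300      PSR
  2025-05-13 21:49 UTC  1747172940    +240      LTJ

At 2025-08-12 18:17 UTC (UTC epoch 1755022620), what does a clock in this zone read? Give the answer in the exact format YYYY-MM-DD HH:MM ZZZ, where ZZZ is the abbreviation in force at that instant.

2025-08-12 22:17 LTJ

Query: 2025-08-12 18:17 UTC
Rule 3/3 (LTJ, +04:00): 2025-05-13 21:49 UTC ≤ query < +∞
18·60 + 17 + 240 = 1337 min
1337 = 0·1440 + 1337; 1337 = 22·60 + 17 → 22:17, same day
→ 2025-08-12 22:17 LTJ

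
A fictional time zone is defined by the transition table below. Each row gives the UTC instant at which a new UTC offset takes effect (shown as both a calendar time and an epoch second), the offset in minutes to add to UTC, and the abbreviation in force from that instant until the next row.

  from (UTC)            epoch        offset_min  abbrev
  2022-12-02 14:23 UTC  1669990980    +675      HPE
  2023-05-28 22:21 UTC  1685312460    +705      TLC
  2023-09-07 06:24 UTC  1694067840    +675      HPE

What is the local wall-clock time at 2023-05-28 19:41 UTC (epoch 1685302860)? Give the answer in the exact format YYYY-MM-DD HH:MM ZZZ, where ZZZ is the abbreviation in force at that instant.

Query: 2023-05-28 19:41 UTC
Rule 1/3 (HPE, +11:15): 2022-12-02 14:23 UTC ≤ query < 2023-05-28 22:21 UTC
19·60 + 41 + 675 = 1856 min
1856 = 1·1440 + 416; 416 = 6·60 + 56 → 06:56, 2023-05-28 + 1 day = 2023-05-29
→ 2023-05-29 06:56 HPE

2023-05-29 06:56 HPE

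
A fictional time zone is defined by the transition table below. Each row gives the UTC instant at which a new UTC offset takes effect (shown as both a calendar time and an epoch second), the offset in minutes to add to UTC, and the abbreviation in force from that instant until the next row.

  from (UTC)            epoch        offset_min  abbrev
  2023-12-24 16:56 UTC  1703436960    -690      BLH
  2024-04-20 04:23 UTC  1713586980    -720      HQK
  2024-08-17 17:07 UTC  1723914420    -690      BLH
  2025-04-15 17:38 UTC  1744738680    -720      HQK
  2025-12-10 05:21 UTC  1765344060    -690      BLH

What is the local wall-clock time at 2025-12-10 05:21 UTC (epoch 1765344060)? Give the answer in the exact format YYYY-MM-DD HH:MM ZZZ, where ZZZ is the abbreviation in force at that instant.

2025-12-09 17:51 BLH

Query: 2025-12-10 05:21 UTC
Rule 5/5 (BLH, -11:30): 2025-12-10 05:21 UTC ≤ query < +∞
5·60 + 21 - 690 = -369 min
-369 = -1·1440 + 1071; 1071 = 17·60 + 51 → 17:51, 2025-12-10 - 1 day = 2025-12-09
→ 2025-12-09 17:51 BLH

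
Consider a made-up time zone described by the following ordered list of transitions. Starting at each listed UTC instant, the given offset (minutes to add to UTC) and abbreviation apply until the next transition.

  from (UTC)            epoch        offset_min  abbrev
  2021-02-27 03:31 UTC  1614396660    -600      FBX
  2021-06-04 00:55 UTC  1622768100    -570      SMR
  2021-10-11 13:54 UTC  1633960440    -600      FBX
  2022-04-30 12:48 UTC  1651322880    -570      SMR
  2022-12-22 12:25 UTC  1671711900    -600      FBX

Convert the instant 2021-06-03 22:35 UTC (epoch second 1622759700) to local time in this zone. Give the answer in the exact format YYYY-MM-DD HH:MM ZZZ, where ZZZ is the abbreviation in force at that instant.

Query: 2021-06-03 22:35 UTC
Rule 1/5 (FBX, -10:00): 2021-02-27 03:31 UTC ≤ query < 2021-06-04 00:55 UTC
22·60 + 35 - 600 = 755 min
755 = 0·1440 + 755; 755 = 12·60 + 35 → 12:35, same day
→ 2021-06-03 12:35 FBX

2021-06-03 12:35 FBX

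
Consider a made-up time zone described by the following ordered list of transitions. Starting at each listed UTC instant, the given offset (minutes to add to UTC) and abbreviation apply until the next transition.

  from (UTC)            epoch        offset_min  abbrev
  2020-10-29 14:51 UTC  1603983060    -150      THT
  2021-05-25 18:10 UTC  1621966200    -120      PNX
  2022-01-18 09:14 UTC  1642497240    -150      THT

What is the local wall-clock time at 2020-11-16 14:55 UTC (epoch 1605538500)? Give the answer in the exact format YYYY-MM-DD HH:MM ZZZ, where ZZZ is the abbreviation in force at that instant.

2020-11-16 12:25 THT

Query: 2020-11-16 14:55 UTC
Rule 1/3 (THT, -02:30): 2020-10-29 14:51 UTC ≤ query < 2021-05-25 18:10 UTC
14·60 + 55 - 150 = 745 min
745 = 0·1440 + 745; 745 = 12·60 + 25 → 12:25, same day
→ 2020-11-16 12:25 THT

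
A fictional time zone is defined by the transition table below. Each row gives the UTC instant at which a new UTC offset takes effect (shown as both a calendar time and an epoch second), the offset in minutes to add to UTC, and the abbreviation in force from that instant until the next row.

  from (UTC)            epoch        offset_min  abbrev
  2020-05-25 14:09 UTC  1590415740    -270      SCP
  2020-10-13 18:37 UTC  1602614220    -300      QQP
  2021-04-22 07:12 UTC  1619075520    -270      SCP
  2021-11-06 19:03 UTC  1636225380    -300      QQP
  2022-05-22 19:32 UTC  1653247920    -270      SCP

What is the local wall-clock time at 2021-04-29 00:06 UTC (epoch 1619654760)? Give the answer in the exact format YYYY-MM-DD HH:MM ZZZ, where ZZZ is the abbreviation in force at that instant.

2021-04-28 19:36 SCP

Query: 2021-04-29 00:06 UTC
Rule 3/5 (SCP, -04:30): 2021-04-22 07:12 UTC ≤ query < 2021-11-06 19:03 UTC
0·60 + 6 - 270 = -264 min
-264 = -1·1440 + 1176; 1176 = 19·60 + 36 → 19:36, 2021-04-29 - 1 day = 2021-04-28
→ 2021-04-28 19:36 SCP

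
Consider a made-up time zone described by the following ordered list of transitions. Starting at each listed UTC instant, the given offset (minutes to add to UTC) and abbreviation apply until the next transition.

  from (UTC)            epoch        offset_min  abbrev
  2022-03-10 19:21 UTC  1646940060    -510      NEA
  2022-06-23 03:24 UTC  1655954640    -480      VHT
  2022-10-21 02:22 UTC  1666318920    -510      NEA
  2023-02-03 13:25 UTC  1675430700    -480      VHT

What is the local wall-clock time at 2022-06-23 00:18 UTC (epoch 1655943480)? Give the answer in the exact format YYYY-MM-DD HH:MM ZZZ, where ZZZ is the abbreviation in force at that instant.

2022-06-22 15:48 NEA

Query: 2022-06-23 00:18 UTC
Rule 1/4 (NEA, -08:30): 2022-03-10 19:21 UTC ≤ query < 2022-06-23 03:24 UTC
0·60 + 18 - 510 = -492 min
-492 = -1·1440 + 948; 948 = 15·60 + 48 → 15:48, 2022-06-23 - 1 day = 2022-06-22
→ 2022-06-22 15:48 NEA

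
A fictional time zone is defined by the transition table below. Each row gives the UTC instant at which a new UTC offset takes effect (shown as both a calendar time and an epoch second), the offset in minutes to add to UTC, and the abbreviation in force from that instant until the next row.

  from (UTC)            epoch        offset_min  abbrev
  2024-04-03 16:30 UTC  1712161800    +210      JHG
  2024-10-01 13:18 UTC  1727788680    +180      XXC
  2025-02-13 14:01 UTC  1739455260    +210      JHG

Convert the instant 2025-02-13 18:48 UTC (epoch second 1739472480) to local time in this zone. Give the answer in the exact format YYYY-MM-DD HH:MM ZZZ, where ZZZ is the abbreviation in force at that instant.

2025-02-13 22:18 JHG

Query: 2025-02-13 18:48 UTC
Rule 3/3 (JHG, +03:30): 2025-02-13 14:01 UTC ≤ query < +∞
18·60 + 48 + 210 = 1338 min
1338 = 0·1440 + 1338; 1338 = 22·60 + 18 → 22:18, same day
→ 2025-02-13 22:18 JHG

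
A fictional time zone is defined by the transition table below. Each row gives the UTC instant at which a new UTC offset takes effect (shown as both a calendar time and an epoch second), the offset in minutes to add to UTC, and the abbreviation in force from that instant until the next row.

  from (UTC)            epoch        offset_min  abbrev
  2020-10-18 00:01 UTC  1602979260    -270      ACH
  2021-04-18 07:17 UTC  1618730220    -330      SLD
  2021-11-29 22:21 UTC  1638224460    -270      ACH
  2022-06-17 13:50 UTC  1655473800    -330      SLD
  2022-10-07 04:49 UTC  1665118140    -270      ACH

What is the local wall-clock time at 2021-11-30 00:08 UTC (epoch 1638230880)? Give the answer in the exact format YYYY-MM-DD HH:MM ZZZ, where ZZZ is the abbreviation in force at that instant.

Query: 2021-11-30 00:08 UTC
Rule 3/5 (ACH, -04:30): 2021-11-29 22:21 UTC ≤ query < 2022-06-17 13:50 UTC
0·60 + 8 - 270 = -262 min
-262 = -1·1440 + 1178; 1178 = 19·60 + 38 → 19:38, 2021-11-30 - 1 day = 2021-11-29
→ 2021-11-29 19:38 ACH

2021-11-29 19:38 ACH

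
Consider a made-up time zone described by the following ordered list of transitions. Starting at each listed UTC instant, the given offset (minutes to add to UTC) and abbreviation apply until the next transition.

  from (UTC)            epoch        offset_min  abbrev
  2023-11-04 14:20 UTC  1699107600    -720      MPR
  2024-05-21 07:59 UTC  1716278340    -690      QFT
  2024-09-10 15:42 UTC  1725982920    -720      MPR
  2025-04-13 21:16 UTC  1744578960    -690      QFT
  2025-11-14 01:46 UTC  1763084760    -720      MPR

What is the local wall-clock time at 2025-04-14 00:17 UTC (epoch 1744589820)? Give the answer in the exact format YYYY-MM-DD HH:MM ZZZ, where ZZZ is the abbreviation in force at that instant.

2025-04-13 12:47 QFT

Query: 2025-04-14 00:17 UTC
Rule 4/5 (QFT, -11:30): 2025-04-13 21:16 UTC ≤ query < 2025-11-14 01:46 UTC
0·60 + 17 - 690 = -673 min
-673 = -1·1440 + 767; 767 = 12·60 + 47 → 12:47, 2025-04-14 - 1 day = 2025-04-13
→ 2025-04-13 12:47 QFT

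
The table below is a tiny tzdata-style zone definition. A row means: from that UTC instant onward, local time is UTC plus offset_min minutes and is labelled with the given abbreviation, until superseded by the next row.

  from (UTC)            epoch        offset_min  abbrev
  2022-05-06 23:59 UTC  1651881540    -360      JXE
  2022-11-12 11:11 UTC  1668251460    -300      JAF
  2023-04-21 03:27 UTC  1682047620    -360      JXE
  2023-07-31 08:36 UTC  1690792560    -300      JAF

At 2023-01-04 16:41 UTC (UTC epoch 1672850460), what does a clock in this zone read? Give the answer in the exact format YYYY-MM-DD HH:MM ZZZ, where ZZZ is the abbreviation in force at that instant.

Query: 2023-01-04 16:41 UTC
Rule 2/4 (JAF, -05:00): 2022-11-12 11:11 UTC ≤ query < 2023-04-21 03:27 UTC
16·60 + 41 - 300 = 701 min
701 = 0·1440 + 701; 701 = 11·60 + 41 → 11:41, same day
→ 2023-01-04 11:41 JAF

2023-01-04 11:41 JAF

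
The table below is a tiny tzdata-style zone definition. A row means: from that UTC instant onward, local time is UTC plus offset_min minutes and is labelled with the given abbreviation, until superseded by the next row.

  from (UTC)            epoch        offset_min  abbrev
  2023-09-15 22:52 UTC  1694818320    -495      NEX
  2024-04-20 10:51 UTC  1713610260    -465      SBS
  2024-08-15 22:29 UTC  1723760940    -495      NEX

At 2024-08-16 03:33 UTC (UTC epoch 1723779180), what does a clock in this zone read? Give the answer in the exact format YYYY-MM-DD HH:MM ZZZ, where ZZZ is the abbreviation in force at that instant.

Query: 2024-08-16 03:33 UTC
Rule 3/3 (NEX, -08:15): 2024-08-15 22:29 UTC ≤ query < +∞
3·60 + 33 - 495 = -282 min
-282 = -1·1440 + 1158; 1158 = 19·60 + 18 → 19:18, 2024-08-16 - 1 day = 2024-08-15
→ 2024-08-15 19:18 NEX

2024-08-15 19:18 NEX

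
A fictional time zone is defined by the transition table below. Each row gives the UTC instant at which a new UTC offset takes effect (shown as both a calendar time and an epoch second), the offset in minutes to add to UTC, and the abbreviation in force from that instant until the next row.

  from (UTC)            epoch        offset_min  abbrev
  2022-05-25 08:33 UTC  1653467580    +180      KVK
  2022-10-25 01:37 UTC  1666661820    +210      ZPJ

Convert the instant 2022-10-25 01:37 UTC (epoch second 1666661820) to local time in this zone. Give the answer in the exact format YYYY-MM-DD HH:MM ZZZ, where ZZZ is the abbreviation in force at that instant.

2022-10-25 05:07 ZPJ

Query: 2022-10-25 01:37 UTC
Rule 2/2 (ZPJ, +03:30): 2022-10-25 01:37 UTC ≤ query < +∞
1·60 + 37 + 210 = 307 min
307 = 0·1440 + 307; 307 = 5·60 + 7 → 05:07, same day
→ 2022-10-25 05:07 ZPJ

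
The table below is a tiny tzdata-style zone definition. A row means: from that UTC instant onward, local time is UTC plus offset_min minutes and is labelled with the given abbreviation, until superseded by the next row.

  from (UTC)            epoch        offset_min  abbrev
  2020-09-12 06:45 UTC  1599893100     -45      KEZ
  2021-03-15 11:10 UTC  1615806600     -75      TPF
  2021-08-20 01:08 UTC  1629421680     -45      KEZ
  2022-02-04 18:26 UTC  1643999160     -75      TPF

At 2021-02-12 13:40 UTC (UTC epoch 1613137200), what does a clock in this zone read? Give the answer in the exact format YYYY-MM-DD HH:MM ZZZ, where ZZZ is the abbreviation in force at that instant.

Query: 2021-02-12 13:40 UTC
Rule 1/4 (KEZ, -00:45): 2020-09-12 06:45 UTC ≤ query < 2021-03-15 11:10 UTC
13·60 + 40 - 45 = 775 min
775 = 0·1440 + 775; 775 = 12·60 + 55 → 12:55, same day
→ 2021-02-12 12:55 KEZ

2021-02-12 12:55 KEZ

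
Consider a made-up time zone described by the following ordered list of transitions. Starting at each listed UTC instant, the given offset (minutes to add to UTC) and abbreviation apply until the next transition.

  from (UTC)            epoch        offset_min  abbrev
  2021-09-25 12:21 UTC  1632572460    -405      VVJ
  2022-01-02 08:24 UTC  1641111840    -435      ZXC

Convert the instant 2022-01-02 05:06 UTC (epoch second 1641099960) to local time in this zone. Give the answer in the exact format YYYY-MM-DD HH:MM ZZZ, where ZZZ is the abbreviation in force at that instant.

Query: 2022-01-02 05:06 UTC
Rule 1/2 (VVJ, -06:45): 2021-09-25 12:21 UTC ≤ query < 2022-01-02 08:24 UTC
5·60 + 6 - 405 = -99 min
-99 = -1·1440 + 1341; 1341 = 22·60 + 21 → 22:21, 2022-01-02 - 1 day = 2022-01-01
→ 2022-01-01 22:21 VVJ

2022-01-01 22:21 VVJ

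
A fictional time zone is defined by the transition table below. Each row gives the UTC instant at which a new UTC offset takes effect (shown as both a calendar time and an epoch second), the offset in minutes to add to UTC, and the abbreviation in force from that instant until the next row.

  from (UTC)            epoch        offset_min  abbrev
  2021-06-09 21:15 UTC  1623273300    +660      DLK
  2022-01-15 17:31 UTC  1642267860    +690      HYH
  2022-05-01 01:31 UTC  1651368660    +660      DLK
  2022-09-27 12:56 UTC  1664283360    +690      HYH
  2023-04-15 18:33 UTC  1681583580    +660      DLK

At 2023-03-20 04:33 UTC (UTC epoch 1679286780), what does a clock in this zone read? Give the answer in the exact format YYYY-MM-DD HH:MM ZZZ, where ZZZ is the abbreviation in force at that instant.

Query: 2023-03-20 04:33 UTC
Rule 4/5 (HYH, +11:30): 2022-09-27 12:56 UTC ≤ query < 2023-04-15 18:33 UTC
4·60 + 33 + 690 = 963 min
963 = 0·1440 + 963; 963 = 16·60 + 3 → 16:03, same day
→ 2023-03-20 16:03 HYH

2023-03-20 16:03 HYH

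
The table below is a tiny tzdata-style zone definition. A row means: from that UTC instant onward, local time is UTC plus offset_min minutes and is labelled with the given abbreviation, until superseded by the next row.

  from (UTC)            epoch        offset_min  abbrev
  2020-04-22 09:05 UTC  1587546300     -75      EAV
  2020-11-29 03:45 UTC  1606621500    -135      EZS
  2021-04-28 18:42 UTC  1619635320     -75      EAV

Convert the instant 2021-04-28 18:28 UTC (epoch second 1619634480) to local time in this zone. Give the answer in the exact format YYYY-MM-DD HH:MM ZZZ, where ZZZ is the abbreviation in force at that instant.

Query: 2021-04-28 18:28 UTC
Rule 2/3 (EZS, -02:15): 2020-11-29 03:45 UTC ≤ query < 2021-04-28 18:42 UTC
18·60 + 28 - 135 = 973 min
973 = 0·1440 + 973; 973 = 16·60 + 13 → 16:13, same day
→ 2021-04-28 16:13 EZS

2021-04-28 16:13 EZS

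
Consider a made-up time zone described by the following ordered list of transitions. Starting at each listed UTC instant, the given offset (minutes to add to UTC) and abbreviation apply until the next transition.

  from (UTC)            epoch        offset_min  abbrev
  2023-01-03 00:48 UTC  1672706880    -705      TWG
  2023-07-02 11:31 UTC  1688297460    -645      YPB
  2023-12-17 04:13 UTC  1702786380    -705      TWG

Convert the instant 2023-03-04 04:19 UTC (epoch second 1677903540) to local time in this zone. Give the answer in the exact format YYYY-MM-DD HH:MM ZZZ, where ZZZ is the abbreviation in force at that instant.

Query: 2023-03-04 04:19 UTC
Rule 1/3 (TWG, -11:45): 2023-01-03 00:48 UTC ≤ query < 2023-07-02 11:31 UTC
4·60 + 19 - 705 = -446 min
-446 = -1·1440 + 994; 994 = 16·60 + 34 → 16:34, 2023-03-04 - 1 day = 2023-03-03
→ 2023-03-03 16:34 TWG

2023-03-03 16:34 TWG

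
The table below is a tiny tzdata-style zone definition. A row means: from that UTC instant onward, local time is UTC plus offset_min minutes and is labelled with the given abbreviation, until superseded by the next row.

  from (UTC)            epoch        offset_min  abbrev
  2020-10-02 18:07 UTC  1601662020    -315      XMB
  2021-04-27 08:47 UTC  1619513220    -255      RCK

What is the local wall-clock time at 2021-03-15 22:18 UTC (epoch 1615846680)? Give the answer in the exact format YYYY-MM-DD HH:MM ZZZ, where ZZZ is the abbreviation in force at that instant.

2021-03-15 17:03 XMB

Query: 2021-03-15 22:18 UTC
Rule 1/2 (XMB, -05:15): 2020-10-02 18:07 UTC ≤ query < 2021-04-27 08:47 UTC
22·60 + 18 - 315 = 1023 min
1023 = 0·1440 + 1023; 1023 = 17·60 + 3 → 17:03, same day
→ 2021-03-15 17:03 XMB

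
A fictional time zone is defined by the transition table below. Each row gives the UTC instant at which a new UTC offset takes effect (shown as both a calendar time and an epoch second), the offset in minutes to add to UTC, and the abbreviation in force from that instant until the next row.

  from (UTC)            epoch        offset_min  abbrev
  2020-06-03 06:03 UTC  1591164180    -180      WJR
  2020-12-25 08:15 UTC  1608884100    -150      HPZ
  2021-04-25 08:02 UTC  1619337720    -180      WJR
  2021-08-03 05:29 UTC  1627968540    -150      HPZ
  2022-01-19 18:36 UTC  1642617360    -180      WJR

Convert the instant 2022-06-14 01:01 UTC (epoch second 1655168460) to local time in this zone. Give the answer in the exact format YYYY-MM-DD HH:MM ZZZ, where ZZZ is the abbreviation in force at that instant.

Query: 2022-06-14 01:01 UTC
Rule 5/5 (WJR, -03:00): 2022-01-19 18:36 UTC ≤ query < +∞
1·60 + 1 - 180 = -119 min
-119 = -1·1440 + 1321; 1321 = 22·60 + 1 → 22:01, 2022-06-14 - 1 day = 2022-06-13
→ 2022-06-13 22:01 WJR

2022-06-13 22:01 WJR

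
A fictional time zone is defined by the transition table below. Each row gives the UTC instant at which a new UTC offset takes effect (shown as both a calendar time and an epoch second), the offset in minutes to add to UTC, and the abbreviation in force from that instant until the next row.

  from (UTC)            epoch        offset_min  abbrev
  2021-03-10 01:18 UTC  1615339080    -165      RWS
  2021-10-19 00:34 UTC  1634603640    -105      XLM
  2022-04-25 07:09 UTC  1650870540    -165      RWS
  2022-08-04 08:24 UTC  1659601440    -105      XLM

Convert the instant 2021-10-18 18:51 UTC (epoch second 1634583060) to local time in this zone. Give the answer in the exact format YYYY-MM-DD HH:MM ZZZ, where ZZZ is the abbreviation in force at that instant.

2021-10-18 16:06 RWS

Query: 2021-10-18 18:51 UTC
Rule 1/4 (RWS, -02:45): 2021-03-10 01:18 UTC ≤ query < 2021-10-19 00:34 UTC
18·60 + 51 - 165 = 966 min
966 = 0·1440 + 966; 966 = 16·60 + 6 → 16:06, same day
→ 2021-10-18 16:06 RWS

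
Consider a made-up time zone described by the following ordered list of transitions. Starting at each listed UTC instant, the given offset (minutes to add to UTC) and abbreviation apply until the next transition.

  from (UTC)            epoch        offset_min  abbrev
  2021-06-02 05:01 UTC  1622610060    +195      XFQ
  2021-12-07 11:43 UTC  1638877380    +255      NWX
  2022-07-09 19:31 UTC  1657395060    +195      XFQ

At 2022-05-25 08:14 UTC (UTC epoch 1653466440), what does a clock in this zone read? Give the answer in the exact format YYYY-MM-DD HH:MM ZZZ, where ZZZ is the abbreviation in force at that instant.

Query: 2022-05-25 08:14 UTC
Rule 2/3 (NWX, +04:15): 2021-12-07 11:43 UTC ≤ query < 2022-07-09 19:31 UTC
8·60 + 14 + 255 = 749 min
749 = 0·1440 + 749; 749 = 12·60 + 29 → 12:29, same day
→ 2022-05-25 12:29 NWX

2022-05-25 12:29 NWX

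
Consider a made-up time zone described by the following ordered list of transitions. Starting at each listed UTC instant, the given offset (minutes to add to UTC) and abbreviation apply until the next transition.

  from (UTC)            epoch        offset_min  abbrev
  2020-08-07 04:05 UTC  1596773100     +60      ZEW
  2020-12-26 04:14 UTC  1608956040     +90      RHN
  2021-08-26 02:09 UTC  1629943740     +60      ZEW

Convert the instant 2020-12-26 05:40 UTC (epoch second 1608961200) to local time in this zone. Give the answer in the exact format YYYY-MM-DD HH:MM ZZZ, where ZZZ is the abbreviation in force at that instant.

Query: 2020-12-26 05:40 UTC
Rule 2/3 (RHN, +01:30): 2020-12-26 04:14 UTC ≤ query < 2021-08-26 02:09 UTC
5·60 + 40 + 90 = 430 min
430 = 0·1440 + 430; 430 = 7·60 + 10 → 07:10, same day
→ 2020-12-26 07:10 RHN

2020-12-26 07:10 RHN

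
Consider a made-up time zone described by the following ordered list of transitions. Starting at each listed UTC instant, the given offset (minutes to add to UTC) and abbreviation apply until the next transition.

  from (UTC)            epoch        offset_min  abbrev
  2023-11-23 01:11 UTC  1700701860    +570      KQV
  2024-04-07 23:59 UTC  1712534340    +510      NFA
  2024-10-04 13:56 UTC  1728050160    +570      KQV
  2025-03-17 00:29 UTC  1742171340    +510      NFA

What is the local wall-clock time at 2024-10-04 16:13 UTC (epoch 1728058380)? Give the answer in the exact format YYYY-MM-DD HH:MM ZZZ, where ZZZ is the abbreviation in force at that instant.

Query: 2024-10-04 16:13 UTC
Rule 3/4 (KQV, +09:30): 2024-10-04 13:56 UTC ≤ query < 2025-03-17 00:29 UTC
16·60 + 13 + 570 = 1543 min
1543 = 1·1440 + 103; 103 = 1·60 + 43 → 01:43, 2024-10-04 + 1 day = 2024-10-05
→ 2024-10-05 01:43 KQV

2024-10-05 01:43 KQV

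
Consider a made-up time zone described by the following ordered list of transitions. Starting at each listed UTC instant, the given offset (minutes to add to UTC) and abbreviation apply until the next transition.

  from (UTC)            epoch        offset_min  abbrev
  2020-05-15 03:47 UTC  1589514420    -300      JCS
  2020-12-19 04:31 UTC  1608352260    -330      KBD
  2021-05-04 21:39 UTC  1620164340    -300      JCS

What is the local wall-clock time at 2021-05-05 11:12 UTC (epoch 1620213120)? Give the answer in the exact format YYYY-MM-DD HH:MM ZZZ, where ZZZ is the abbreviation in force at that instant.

2021-05-05 06:12 JCS

Query: 2021-05-05 11:12 UTC
Rule 3/3 (JCS, -05:00): 2021-05-04 21:39 UTC ≤ query < +∞
11·60 + 12 - 300 = 372 min
372 = 0·1440 + 372; 372 = 6·60 + 12 → 06:12, same day
→ 2021-05-05 06:12 JCS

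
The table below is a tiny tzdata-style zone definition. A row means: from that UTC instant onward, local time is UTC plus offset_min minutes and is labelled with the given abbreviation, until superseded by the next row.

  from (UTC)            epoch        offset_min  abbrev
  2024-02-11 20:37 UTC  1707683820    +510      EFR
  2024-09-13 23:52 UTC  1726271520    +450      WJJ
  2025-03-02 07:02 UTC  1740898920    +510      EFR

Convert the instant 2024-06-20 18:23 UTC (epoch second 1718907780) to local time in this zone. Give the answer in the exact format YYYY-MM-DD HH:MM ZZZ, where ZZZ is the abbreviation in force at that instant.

Query: 2024-06-20 18:23 UTC
Rule 1/3 (EFR, +08:30): 2024-02-11 20:37 UTC ≤ query < 2024-09-13 23:52 UTC
18·60 + 23 + 510 = 1613 min
1613 = 1·1440 + 173; 173 = 2·60 + 53 → 02:53, 2024-06-20 + 1 day = 2024-06-21
→ 2024-06-21 02:53 EFR

2024-06-21 02:53 EFR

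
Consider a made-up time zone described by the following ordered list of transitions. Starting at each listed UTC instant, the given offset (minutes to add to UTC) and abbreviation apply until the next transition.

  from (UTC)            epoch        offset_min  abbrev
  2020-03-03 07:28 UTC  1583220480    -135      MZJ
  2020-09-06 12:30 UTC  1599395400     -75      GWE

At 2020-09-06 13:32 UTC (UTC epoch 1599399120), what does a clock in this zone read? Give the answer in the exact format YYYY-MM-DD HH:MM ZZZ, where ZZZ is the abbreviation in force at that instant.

2020-09-06 12:17 GWE

Query: 2020-09-06 13:32 UTC
Rule 2/2 (GWE, -01:15): 2020-09-06 12:30 UTC ≤ query < +∞
13·60 + 32 - 75 = 737 min
737 = 0·1440 + 737; 737 = 12·60 + 17 → 12:17, same day
→ 2020-09-06 12:17 GWE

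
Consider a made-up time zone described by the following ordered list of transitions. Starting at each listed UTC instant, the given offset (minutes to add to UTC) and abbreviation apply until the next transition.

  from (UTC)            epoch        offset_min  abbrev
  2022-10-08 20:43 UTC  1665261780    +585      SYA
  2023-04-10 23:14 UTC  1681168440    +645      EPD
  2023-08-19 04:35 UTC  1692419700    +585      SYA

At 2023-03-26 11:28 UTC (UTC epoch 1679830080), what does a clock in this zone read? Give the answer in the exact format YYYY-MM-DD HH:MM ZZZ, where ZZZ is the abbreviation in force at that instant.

2023-03-26 21:13 SYA

Query: 2023-03-26 11:28 UTC
Rule 1/3 (SYA, +09:45): 2022-10-08 20:43 UTC ≤ query < 2023-04-10 23:14 UTC
11·60 + 28 + 585 = 1273 min
1273 = 0·1440 + 1273; 1273 = 21·60 + 13 → 21:13, same day
→ 2023-03-26 21:13 SYA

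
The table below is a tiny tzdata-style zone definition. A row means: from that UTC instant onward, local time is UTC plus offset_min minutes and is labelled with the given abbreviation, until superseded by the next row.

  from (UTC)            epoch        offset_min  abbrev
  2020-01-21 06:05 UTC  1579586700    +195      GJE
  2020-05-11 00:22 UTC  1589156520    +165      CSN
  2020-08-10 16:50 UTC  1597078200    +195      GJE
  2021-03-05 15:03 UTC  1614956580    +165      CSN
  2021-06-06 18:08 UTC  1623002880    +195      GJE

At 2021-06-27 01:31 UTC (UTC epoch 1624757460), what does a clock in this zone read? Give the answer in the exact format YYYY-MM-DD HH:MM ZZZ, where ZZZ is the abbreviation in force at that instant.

2021-06-27 04:46 GJE

Query: 2021-06-27 01:31 UTC
Rule 5/5 (GJE, +03:15): 2021-06-06 18:08 UTC ≤ query < +∞
1·60 + 31 + 195 = 286 min
286 = 0·1440 + 286; 286 = 4·60 + 46 → 04:46, same day
→ 2021-06-27 04:46 GJE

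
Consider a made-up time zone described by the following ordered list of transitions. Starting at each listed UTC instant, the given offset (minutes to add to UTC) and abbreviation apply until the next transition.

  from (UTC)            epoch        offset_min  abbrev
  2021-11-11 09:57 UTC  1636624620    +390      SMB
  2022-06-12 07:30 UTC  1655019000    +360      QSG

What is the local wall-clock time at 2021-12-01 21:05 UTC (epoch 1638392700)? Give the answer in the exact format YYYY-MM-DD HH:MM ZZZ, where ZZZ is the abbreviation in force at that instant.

2021-12-02 03:35 SMB

Query: 2021-12-01 21:05 UTC
Rule 1/2 (SMB, +06:30): 2021-11-11 09:57 UTC ≤ query < 2022-06-12 07:30 UTC
21·60 + 5 + 390 = 1655 min
1655 = 1·1440 + 215; 215 = 3·60 + 35 → 03:35, 2021-12-01 + 1 day = 2021-12-02
→ 2021-12-02 03:35 SMB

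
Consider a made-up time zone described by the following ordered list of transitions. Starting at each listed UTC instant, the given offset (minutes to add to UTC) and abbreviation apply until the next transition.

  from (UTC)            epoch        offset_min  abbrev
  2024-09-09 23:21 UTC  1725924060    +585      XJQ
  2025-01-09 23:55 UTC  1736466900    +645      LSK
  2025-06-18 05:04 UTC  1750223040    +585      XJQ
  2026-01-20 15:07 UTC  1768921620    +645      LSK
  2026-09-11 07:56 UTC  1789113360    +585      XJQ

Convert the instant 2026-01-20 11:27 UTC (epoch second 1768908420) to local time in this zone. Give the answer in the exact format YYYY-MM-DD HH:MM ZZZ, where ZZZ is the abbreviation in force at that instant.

Query: 2026-01-20 11:27 UTC
Rule 3/5 (XJQ, +09:45): 2025-06-18 05:04 UTC ≤ query < 2026-01-20 15:07 UTC
11·60 + 27 + 585 = 1272 min
1272 = 0·1440 + 1272; 1272 = 21·60 + 12 → 21:12, same day
→ 2026-01-20 21:12 XJQ

2026-01-20 21:12 XJQ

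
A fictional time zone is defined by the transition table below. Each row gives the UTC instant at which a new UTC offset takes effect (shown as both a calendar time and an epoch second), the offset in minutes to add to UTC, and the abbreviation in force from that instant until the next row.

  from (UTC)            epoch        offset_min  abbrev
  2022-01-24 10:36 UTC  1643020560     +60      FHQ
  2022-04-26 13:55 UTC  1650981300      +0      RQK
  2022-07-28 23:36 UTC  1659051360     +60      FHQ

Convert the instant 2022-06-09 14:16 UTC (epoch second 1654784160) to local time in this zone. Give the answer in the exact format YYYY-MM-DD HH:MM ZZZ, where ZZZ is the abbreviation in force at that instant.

Query: 2022-06-09 14:16 UTC
Rule 2/3 (RQK, +00:00): 2022-04-26 13:55 UTC ≤ query < 2022-07-28 23:36 UTC
14·60 + 16 + 0 = 856 min
856 = 0·1440 + 856; 856 = 14·60 + 16 → 14:16, same day
→ 2022-06-09 14:16 RQK

2022-06-09 14:16 RQK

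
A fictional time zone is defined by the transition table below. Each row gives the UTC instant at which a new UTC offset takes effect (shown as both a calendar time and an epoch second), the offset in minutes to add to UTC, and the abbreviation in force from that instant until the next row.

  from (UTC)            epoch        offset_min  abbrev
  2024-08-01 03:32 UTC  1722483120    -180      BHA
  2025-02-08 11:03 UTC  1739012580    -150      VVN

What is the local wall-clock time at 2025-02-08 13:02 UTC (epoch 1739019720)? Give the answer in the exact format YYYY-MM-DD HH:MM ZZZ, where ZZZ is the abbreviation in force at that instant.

2025-02-08 10:32 VVN

Query: 2025-02-08 13:02 UTC
Rule 2/2 (VVN, -02:30): 2025-02-08 11:03 UTC ≤ query < +∞
13·60 + 2 - 150 = 632 min
632 = 0·1440 + 632; 632 = 10·60 + 32 → 10:32, same day
→ 2025-02-08 10:32 VVN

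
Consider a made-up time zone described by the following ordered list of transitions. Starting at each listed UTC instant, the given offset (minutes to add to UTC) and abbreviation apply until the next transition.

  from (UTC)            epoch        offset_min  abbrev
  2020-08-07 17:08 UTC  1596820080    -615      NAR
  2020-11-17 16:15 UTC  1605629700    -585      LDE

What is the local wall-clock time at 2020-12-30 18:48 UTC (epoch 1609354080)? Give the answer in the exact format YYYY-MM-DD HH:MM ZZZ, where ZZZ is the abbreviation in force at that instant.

2020-12-30 09:03 LDE

Query: 2020-12-30 18:48 UTC
Rule 2/2 (LDE, -09:45): 2020-11-17 16:15 UTC ≤ query < +∞
18·60 + 48 - 585 = 543 min
543 = 0·1440 + 543; 543 = 9·60 + 3 → 09:03, same day
→ 2020-12-30 09:03 LDE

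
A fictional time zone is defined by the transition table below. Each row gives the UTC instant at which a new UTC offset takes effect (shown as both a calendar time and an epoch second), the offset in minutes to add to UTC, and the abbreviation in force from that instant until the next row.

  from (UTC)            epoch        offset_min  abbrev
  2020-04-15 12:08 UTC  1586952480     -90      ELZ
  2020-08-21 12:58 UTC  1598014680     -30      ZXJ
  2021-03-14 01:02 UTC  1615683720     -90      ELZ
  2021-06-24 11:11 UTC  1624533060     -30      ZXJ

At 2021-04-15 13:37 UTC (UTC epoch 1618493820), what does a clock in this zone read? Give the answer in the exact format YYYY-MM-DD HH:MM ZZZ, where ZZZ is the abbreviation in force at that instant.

Query: 2021-04-15 13:37 UTC
Rule 3/4 (ELZ, -01:30): 2021-03-14 01:02 UTC ≤ query < 2021-06-24 11:11 UTC
13·60 + 37 - 90 = 727 min
727 = 0·1440 + 727; 727 = 12·60 + 7 → 12:07, same day
→ 2021-04-15 12:07 ELZ

2021-04-15 12:07 ELZ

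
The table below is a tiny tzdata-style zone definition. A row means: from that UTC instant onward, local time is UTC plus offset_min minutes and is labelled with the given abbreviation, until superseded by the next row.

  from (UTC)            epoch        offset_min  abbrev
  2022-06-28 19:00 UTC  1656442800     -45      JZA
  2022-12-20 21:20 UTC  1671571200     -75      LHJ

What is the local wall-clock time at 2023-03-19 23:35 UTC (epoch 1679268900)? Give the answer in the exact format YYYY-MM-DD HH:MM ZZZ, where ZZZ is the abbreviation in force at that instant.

2023-03-19 22:20 LHJ

Query: 2023-03-19 23:35 UTC
Rule 2/2 (LHJ, -01:15): 2022-12-20 21:20 UTC ≤ query < +∞
23·60 + 35 - 75 = 1340 min
1340 = 0·1440 + 1340; 1340 = 22·60 + 20 → 22:20, same day
→ 2023-03-19 22:20 LHJ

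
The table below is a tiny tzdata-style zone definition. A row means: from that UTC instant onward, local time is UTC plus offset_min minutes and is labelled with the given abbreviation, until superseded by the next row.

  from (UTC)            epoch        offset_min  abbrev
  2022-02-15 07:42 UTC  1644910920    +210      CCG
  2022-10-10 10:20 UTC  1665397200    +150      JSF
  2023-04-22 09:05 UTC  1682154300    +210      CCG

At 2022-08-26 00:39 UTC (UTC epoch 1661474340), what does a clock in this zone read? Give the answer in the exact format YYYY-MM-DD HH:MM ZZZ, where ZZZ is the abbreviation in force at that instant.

Query: 2022-08-26 00:39 UTC
Rule 1/3 (CCG, +03:30): 2022-02-15 07:42 UTC ≤ query < 2022-10-10 10:20 UTC
0·60 + 39 + 210 = 249 min
249 = 0·1440 + 249; 249 = 4·60 + 9 → 04:09, same day
→ 2022-08-26 04:09 CCG

2022-08-26 04:09 CCG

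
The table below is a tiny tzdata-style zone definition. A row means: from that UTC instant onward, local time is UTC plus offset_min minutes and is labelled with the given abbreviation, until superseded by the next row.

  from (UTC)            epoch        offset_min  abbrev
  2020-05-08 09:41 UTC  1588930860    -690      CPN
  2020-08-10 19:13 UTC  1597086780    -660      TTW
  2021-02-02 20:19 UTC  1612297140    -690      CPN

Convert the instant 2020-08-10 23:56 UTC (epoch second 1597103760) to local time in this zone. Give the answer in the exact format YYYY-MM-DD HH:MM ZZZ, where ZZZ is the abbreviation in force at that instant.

2020-08-10 12:56 TTW

Query: 2020-08-10 23:56 UTC
Rule 2/3 (TTW, -11:00): 2020-08-10 19:13 UTC ≤ query < 2021-02-02 20:19 UTC
23·60 + 56 - 660 = 776 min
776 = 0·1440 + 776; 776 = 12·60 + 56 → 12:56, same day
→ 2020-08-10 12:56 TTW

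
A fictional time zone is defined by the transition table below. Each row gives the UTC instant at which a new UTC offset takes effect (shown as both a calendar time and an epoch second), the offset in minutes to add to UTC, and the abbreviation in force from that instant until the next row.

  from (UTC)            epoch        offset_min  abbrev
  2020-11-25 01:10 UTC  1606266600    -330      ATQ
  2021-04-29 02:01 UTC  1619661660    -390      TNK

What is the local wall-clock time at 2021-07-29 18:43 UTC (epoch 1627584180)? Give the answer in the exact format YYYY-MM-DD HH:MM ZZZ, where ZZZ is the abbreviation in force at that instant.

2021-07-29 12:13 TNK

Query: 2021-07-29 18:43 UTC
Rule 2/2 (TNK, -06:30): 2021-04-29 02:01 UTC ≤ query < +∞
18·60 + 43 - 390 = 733 min
733 = 0·1440 + 733; 733 = 12·60 + 13 → 12:13, same day
→ 2021-07-29 12:13 TNK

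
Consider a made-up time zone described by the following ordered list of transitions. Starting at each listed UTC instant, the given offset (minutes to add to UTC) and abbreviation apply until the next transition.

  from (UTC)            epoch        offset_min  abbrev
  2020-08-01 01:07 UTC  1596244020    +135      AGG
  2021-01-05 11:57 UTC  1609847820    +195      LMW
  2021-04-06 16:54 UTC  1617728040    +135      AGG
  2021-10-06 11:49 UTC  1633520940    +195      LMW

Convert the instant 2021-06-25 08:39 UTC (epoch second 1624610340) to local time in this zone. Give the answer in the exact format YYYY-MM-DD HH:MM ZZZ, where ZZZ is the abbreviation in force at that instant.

2021-06-25 10:54 AGG

Query: 2021-06-25 08:39 UTC
Rule 3/4 (AGG, +02:15): 2021-04-06 16:54 UTC ≤ query < 2021-10-06 11:49 UTC
8·60 + 39 + 135 = 654 min
654 = 0·1440 + 654; 654 = 10·60 + 54 → 10:54, same day
→ 2021-06-25 10:54 AGG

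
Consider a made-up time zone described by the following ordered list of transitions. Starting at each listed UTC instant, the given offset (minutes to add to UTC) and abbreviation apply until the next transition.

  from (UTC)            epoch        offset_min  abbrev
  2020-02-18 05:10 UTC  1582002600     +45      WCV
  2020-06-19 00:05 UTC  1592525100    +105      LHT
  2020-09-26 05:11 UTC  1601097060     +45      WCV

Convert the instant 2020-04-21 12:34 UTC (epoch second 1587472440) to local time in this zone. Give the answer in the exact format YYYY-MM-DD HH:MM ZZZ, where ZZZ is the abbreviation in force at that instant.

Query: 2020-04-21 12:34 UTC
Rule 1/3 (WCV, +00:45): 2020-02-18 05:10 UTC ≤ query < 2020-06-19 00:05 UTC
12·60 + 34 + 45 = 799 min
799 = 0·1440 + 799; 799 = 13·60 + 19 → 13:19, same day
→ 2020-04-21 13:19 WCV

2020-04-21 13:19 WCV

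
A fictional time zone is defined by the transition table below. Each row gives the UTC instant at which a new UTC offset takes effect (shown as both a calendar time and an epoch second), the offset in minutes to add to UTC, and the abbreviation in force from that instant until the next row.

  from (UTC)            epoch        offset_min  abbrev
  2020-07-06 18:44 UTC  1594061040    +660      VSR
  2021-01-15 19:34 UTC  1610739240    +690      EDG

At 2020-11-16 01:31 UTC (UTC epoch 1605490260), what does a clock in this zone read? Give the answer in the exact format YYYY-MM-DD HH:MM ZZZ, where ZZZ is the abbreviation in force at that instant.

Query: 2020-11-16 01:31 UTC
Rule 1/2 (VSR, +11:00): 2020-07-06 18:44 UTC ≤ query < 2021-01-15 19:34 UTC
1·60 + 31 + 660 = 751 min
751 = 0·1440 + 751; 751 = 12·60 + 31 → 12:31, same day
→ 2020-11-16 12:31 VSR

2020-11-16 12:31 VSR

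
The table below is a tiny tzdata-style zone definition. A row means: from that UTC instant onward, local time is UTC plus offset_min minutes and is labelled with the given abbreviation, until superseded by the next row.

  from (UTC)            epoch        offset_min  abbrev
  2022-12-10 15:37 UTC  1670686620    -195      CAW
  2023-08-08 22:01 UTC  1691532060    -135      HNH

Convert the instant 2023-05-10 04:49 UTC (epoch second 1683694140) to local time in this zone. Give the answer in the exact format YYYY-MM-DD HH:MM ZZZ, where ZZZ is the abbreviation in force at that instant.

2023-05-10 01:34 CAW

Query: 2023-05-10 04:49 UTC
Rule 1/2 (CAW, -03:15): 2022-12-10 15:37 UTC ≤ query < 2023-08-08 22:01 UTC
4·60 + 49 - 195 = 94 min
94 = 0·1440 + 94; 94 = 1·60 + 34 → 01:34, same day
→ 2023-05-10 01:34 CAW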